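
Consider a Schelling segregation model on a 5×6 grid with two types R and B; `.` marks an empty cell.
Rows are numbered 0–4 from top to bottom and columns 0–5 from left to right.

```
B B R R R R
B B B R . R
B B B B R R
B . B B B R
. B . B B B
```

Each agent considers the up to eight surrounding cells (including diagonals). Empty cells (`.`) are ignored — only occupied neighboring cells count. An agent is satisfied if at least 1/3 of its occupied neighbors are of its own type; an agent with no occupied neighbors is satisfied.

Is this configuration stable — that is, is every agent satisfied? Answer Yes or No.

(0,0)B 3/3 ok
(0,1)B 4/5 ok
(0,2)R 2/5 ok
(0,3)R 3/4 ok
(0,4)R 4/4 ok
(0,5)R 2/2 ok
(1,0)B 5/5 ok
(1,1)B 7/8 ok
(1,2)B 5/8 ok
(1,3)R 4/7 ok
(1,5)R 4/4 ok
(2,0)B 4/4 ok
(2,1)B 7/7 ok
(2,2)B 6/7 ok
(2,3)B 5/7 ok
(2,4)R 4/7 ok
(2,5)R 3/4 ok
(3,0)B 3/3 ok
(3,2)B 6/6 ok
(3,3)B 6/7 ok
(3,4)B 5/8 ok
(3,5)R 2/5 ok
(4,1)B 2/2 ok
(4,3)B 4/4 ok
(4,4)B 4/5 ok
(4,5)B 2/3 ok
All meet the threshold, so the configuration is stable.

Yes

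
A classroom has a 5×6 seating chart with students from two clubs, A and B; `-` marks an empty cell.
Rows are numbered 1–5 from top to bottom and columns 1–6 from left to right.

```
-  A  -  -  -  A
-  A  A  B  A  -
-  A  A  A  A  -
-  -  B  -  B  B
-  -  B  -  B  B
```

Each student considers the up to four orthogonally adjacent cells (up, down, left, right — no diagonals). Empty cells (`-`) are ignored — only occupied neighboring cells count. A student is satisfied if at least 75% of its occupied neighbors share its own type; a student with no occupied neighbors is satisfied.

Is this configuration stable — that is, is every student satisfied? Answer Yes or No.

No

Row 1: (1,2)A 1/1 satisfied · (1,6)A 0/0 satisfied
Row 2: (2,2)A 3/3 satisfied · (2,3)A 2/3 not · (2,4)B 0/3 not · (2,5)A 1/2 not
Row 3: (3,2)A 2/2 satisfied · (3,3)A 3/4 satisfied · (3,4)A 2/3 not · (3,5)A 2/3 not
Row 4: (4,3)B 1/2 not · (4,5)B 2/3 not · (4,6)B 2/2 satisfied
Row 5: (5,3)B 1/1 satisfied · (5,5)B 2/2 satisfied · (5,6)B 2/2 satisfied
For instance (2,3) has only 2/3 same-type neighbors, below 3/4.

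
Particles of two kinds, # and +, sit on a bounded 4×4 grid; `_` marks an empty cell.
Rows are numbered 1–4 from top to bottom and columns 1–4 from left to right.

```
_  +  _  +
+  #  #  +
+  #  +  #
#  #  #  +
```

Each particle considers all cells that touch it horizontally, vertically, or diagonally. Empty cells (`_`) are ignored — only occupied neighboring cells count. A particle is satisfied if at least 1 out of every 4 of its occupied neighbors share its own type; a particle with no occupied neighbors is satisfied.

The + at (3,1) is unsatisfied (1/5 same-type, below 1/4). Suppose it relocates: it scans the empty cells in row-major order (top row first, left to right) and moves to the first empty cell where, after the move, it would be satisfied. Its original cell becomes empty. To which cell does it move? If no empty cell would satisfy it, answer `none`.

Vacating (3,1). Empty cells in order:
  (1,1): 2/3 same-type → satisfied — stop here.

(1,1)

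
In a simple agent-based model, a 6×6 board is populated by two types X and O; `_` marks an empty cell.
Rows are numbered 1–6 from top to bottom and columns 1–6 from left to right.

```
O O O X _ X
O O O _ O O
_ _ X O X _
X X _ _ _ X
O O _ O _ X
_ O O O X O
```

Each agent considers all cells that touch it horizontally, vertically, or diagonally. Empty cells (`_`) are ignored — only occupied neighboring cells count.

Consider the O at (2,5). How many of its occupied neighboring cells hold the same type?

2

Occupied neighbors of (2,5): (1,4)=X, (1,6)=X, (2,6)=O, (3,4)=O, (3,5)=X.
Same type (O): 2 of 5.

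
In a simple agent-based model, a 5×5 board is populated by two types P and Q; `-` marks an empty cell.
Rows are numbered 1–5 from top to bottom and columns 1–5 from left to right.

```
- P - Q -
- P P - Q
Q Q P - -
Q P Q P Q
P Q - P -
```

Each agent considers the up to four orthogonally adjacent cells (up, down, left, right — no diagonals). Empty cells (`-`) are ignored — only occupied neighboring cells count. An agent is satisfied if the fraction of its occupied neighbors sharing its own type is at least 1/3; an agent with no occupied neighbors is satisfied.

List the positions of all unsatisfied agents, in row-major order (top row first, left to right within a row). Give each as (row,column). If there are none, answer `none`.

(1,2)P 1/1 ✓
(1,4)Q 0/0 ✓
(2,2)P 2/3 ✓
(2,3)P 2/2 ✓
(2,5)Q 0/0 ✓
(3,1)Q 2/2 ✓
(3,2)Q 1/4 ✗
(3,3)P 1/3 ✓
(4,1)Q 1/3 ✓
(4,2)P 0/4 ✗
(4,3)Q 0/3 ✗
(4,4)P 1/3 ✓
(4,5)Q 0/1 ✗
(5,1)P 0/2 ✗
(5,2)Q 0/2 ✗
(5,4)P 1/1 ✓

(3,2), (4,2), (4,3), (4,5), (5,1), (5,2)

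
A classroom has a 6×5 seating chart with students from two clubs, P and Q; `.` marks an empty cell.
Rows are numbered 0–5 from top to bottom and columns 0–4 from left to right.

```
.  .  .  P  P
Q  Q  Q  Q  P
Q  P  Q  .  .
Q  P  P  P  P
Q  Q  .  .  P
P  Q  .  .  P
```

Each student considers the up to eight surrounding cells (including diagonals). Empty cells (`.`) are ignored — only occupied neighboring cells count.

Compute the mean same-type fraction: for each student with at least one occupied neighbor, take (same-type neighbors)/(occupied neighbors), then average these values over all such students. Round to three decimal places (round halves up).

0.599

(0,3)P 2/4
(0,4)P 2/3
(1,0)Q 2/3
(1,1)Q 4/5
(1,2)Q 3/5
(1,3)Q 2/5
(1,4)P 2/3
(2,0)Q 3/5
(2,1)P 2/8
(2,2)Q 3/7
(3,0)Q 3/5
(3,1)P 2/7
(3,2)P 3/5
(3,3)P 3/4
(3,4)P 2/2
(4,0)Q 3/5
(4,1)Q 3/6
(4,4)P 3/3
(5,0)P 0/3
(5,1)Q 2/3
(5,4)P 1/1
Sum over 21 students: 2/4 + 2/3 + 2/3 + 4/5 + 3/5 + 2/5 + 2/3 + 3/5 + 2/8 + 3/7 + 3/5 + 2/7 + 3/5 + 3/4 + 2/2 + 3/5 + 3/6 + 3/3 + 0/3 + 2/3 + 1/1 = 1321/105; mean = 1321/105 ÷ 21 = 1321/2205 = 0.599092… → 0.599.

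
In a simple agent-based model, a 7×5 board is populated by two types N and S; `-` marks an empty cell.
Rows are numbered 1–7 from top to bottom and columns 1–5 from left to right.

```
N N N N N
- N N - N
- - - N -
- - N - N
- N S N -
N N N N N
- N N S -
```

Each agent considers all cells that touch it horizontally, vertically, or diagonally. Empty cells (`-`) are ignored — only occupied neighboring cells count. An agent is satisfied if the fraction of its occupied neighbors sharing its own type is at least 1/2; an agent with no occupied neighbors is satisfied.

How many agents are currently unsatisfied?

2

Row 1: (1,1)N 2/2 satisfied · (1,2)N 4/4 satisfied · (1,3)N 4/4 satisfied · (1,4)N 4/4 satisfied · (1,5)N 2/2 satisfied
Row 2: (2,2)N 4/4 satisfied · (2,3)N 5/5 satisfied · (2,5)N 3/3 satisfied
Row 3: (3,4)N 4/4 satisfied
Row 4: (4,3)N 3/4 satisfied · (4,5)N 2/2 satisfied
Row 5: (5,2)N 4/5 satisfied · (5,3)S 0/6 not · (5,4)N 5/6 satisfied
Row 6: (6,1)N 3/3 satisfied · (6,2)N 5/6 satisfied · (6,3)N 6/8 satisfied · (6,4)N 4/6 satisfied · (6,5)N 2/3 satisfied
Row 7: (7,2)N 4/4 satisfied · (7,3)N 4/5 satisfied · (7,4)S 0/4 not
Unsatisfied: (5,3), (7,4) — 2 in total.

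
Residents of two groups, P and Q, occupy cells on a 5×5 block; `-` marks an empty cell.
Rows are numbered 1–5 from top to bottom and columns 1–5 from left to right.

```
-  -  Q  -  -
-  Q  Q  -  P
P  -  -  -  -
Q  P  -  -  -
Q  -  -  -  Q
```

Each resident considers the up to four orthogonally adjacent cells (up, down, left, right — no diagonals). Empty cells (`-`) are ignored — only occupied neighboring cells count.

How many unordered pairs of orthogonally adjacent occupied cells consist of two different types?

2

Scan each occupied cell's neighbors to the right and below so each pair is counted once.
Row 1: Q(1,3)–Q(2,3)=  → 0/1 unlike.
Row 2: Q(2,2)–Q(2,3)=  → 0/1 unlike.
Row 3: P(3,1)–Q(4,1)≠  → 1/1 unlike.
Row 4: Q(4,1)–P(4,2)≠ Q(4,1)–Q(5,1)=  → 1/2 unlike.
Total adjacent occupied pairs: 5; unlike-type pairs: 2.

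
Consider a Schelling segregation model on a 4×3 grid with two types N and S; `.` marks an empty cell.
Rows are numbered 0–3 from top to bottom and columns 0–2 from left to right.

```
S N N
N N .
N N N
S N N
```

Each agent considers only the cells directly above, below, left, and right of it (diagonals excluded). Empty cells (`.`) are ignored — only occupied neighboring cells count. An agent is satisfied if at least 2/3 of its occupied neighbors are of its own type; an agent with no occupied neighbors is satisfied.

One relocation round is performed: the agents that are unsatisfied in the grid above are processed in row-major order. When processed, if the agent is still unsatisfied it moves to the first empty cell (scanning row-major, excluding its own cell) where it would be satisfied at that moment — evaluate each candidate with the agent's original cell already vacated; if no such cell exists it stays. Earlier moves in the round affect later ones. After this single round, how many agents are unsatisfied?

Initially unsatisfied (in order): (0,0), (3,0).
  (0,0): no empty cell satisfies it; stays.
  (3,0): no empty cell satisfies it; stays.
Resulting grid:
S N N
N N .
N N N
S N N
Unsatisfied now: (0,0), (3,0).

2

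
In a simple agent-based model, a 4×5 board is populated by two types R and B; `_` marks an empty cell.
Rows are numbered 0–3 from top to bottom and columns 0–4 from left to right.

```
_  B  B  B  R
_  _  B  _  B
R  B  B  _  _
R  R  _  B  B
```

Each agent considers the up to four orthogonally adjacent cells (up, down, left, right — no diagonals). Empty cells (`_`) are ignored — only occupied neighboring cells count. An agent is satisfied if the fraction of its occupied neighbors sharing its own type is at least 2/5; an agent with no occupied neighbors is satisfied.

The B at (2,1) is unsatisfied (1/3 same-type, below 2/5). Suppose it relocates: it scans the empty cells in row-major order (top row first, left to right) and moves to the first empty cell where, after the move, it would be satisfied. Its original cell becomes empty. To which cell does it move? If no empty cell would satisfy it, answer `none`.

Vacating (2,1). Empty cells in order:
  (0,0): 1/1 same-type → satisfied — stop here.

(0,0)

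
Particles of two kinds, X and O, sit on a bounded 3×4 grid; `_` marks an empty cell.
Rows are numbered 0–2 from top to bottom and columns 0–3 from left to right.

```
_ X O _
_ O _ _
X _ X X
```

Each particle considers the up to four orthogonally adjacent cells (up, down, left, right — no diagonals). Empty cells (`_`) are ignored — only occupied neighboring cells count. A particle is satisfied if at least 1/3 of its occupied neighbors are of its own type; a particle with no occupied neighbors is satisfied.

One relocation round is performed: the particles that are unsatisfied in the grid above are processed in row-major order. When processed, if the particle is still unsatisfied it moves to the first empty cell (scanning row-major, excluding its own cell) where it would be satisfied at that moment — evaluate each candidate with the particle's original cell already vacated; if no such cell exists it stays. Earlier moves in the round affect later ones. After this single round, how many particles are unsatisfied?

0

Initially unsatisfied (in order): (0,1), (0,2), (1,1).
  (0,1) → (0,0).
  (0,2): now satisfied by earlier moves; stays.
  (1,1): now satisfied by earlier moves; stays.
Resulting grid:
X _ O _
_ O _ _
X _ X X
All satisfied now.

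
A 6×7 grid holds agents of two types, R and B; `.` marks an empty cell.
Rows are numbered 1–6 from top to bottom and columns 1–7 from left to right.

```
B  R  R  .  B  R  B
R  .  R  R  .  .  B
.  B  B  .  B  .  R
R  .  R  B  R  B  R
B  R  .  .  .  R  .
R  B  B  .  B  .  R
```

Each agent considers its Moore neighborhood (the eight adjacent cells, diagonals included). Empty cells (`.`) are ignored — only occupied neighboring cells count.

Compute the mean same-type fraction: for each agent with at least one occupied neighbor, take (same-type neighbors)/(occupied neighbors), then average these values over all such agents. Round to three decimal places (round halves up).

0.401

(1,1)B 0/2
(1,2)R 3/4
(1,3)R 3/3
(1,5)B 0/2
(1,6)R 0/3
(1,7)B 1/2
(2,1)R 1/3
(2,3)R 3/5
(2,4)R 2/5
(2,7)B 1/3
(3,2)B 1/5
(3,3)B 2/5
(3,5)B 2/4
(3,7)R 1/3
(4,1)R 1/3
(4,3)R 1/4
(4,4)B 2/4
(4,5)R 1/4
(4,6)B 1/5
(4,7)R 2/3
(5,1)B 1/4
(5,2)R 3/6
(5,6)R 3/5
(6,1)R 1/3
(6,2)B 2/4
(6,3)B 1/2
(6,5)B 0/1
(6,7)R 1/1
Sum over 28 agents: 0/2 + 3/4 + 3/3 + 0/2 + 0/3 + 1/2 + 1/3 + 3/5 + 2/5 + 1/3 + 1/5 + 2/5 + 2/4 + 1/3 + 1/3 + 1/4 + 2/4 + 1/4 + 1/5 + 2/3 + 1/4 + 3/6 + 3/5 + 1/3 + 2/4 + 1/2 + 0/1 + 1/1 = 337/30; mean = 337/30 ÷ 28 = 337/840 = 0.401190… → 0.401.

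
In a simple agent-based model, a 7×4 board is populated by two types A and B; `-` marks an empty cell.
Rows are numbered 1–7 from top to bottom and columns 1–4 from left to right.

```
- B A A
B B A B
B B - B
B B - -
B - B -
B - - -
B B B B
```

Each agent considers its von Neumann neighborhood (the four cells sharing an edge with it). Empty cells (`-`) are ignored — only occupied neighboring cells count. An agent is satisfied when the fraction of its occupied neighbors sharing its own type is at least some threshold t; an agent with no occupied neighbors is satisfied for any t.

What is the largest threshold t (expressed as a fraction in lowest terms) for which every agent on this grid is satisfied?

Row 1: (1,2)B 1/2 · (1,3)A 2/3 · (1,4)A 1/2
Row 2: (2,1)B 2/2 · (2,2)B 3/4 · (2,3)A 1/3 · (2,4)B 1/3
Row 3: (3,1)B 3/3 · (3,2)B 3/3 · (3,4)B 1/1
Row 4: (4,1)B 3/3 · (4,2)B 2/2
Row 5: (5,1)B 2/2 · (5,3)B — no occupied neighbors
Row 6: (6,1)B 2/2
Row 7: (7,1)B 2/2 · (7,2)B 2/2 · (7,3)B 2/2 · (7,4)B 1/1
The smallest same-type fraction is 1/3 at (2,3), which reduces to 1/3. Any threshold above that leaves this agent unsatisfied.

1/3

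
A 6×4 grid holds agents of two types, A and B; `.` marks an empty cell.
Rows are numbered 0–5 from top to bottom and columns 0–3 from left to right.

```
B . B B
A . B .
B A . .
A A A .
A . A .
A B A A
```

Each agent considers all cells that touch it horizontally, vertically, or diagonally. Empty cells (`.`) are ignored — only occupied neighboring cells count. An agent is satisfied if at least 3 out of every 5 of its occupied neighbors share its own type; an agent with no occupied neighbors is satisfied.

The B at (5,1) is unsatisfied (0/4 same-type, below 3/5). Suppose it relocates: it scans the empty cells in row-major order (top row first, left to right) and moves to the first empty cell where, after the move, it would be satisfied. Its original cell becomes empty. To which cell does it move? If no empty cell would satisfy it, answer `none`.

(0,1)

Vacating (5,1). Empty cells in order:
  (0,1): 3/4 same-type → satisfied — stop here.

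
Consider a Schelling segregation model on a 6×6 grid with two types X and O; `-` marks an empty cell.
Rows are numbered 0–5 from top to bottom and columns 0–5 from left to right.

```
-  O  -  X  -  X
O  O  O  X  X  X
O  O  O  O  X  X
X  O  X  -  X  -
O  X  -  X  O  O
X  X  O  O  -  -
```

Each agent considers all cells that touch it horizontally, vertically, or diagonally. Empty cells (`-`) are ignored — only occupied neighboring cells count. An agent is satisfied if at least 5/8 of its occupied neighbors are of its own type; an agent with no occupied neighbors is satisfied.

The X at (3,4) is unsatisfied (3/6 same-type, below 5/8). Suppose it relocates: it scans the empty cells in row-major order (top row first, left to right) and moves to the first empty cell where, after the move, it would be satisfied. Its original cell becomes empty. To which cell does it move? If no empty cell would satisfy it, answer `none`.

Vacating (3,4). Empty cells in order:
  (0,0): 0/3 same-type → still unsatisfied.
  (0,2): 2/5 same-type → still unsatisfied.
  (0,4): 5/5 same-type → satisfied — stop here.

(0,4)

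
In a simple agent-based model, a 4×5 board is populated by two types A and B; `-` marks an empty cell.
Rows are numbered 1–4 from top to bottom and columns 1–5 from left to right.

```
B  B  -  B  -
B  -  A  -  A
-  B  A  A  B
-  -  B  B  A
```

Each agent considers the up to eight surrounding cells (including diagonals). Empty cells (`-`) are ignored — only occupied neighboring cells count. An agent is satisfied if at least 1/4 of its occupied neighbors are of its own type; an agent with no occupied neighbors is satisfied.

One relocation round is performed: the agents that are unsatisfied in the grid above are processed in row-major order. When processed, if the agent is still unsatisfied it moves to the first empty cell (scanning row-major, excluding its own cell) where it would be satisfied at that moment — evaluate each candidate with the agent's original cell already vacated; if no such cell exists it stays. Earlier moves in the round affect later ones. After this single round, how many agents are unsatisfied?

Initially unsatisfied (in order): (1,4).
  (1,4) → (1,3).
Resulting grid:
B B B - -
B - A - A
- B A A B
- - B B A
All satisfied now.

0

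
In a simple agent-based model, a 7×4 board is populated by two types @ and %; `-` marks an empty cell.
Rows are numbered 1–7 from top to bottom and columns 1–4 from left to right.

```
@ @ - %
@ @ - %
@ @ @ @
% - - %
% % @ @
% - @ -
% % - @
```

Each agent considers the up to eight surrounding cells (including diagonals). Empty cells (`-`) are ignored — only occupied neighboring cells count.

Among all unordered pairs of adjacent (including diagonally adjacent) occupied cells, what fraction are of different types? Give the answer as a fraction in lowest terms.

Scan each occupied cell's neighbors to the right and below (and the two forward diagonals) so each pair is counted once.
Row 1: @(1,1)–@(1,2)= @(1,1)–@(2,1)= @(1,1)–@(2,2)= @(1,2)–@(2,2)= @(1,2)–@(2,1)= %(1,4)–%(2,4)=  → 0/6 unlike.
Row 2: @(2,1)–@(2,2)= @(2,1)–@(3,1)= @(2,1)–@(3,2)= @(2,2)–@(3,2)= @(2,2)–@(3,3)= @(2,2)–@(3,1)= %(2,4)–@(3,4)≠ %(2,4)–@(3,3)≠  → 2/8 unlike.
Row 3: @(3,1)–@(3,2)= @(3,1)–%(4,1)≠ @(3,2)–@(3,3)= @(3,2)–%(4,1)≠ @(3,3)–@(3,4)= @(3,3)–%(4,4)≠ @(3,4)–%(4,4)≠  → 4/7 unlike.
Row 4: %(4,1)–%(5,1)= %(4,1)–%(5,2)= %(4,4)–@(5,4)≠ %(4,4)–@(5,3)≠  → 2/4 unlike.
Row 5: %(5,1)–%(5,2)= %(5,1)–%(6,1)= %(5,2)–@(5,3)≠ %(5,2)–@(6,3)≠ %(5,2)–%(6,1)= @(5,3)–@(5,4)= @(5,3)–@(6,3)= @(5,4)–@(6,3)=  → 2/8 unlike.
Row 6: %(6,1)–%(7,1)= %(6,1)–%(7,2)= @(6,3)–@(7,4)= @(6,3)–%(7,2)≠  → 1/4 unlike.
Row 7: %(7,1)–%(7,2)=  → 0/1 unlike.
Total adjacent occupied pairs: 38; unlike-type pairs: 11.
11/38 is already in lowest terms.

11/38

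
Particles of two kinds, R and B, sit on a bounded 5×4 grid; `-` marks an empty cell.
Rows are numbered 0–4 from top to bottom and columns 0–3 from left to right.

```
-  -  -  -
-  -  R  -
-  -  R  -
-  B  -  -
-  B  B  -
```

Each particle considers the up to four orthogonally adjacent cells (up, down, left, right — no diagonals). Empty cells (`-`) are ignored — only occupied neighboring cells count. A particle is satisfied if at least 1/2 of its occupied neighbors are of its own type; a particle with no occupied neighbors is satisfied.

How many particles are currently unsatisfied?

0

(1,2)R 1/1 satisfied
(2,2)R 1/1 satisfied
(3,1)B 1/1 satisfied
(4,1)B 2/2 satisfied
(4,2)B 1/1 satisfied
Every one meets the threshold.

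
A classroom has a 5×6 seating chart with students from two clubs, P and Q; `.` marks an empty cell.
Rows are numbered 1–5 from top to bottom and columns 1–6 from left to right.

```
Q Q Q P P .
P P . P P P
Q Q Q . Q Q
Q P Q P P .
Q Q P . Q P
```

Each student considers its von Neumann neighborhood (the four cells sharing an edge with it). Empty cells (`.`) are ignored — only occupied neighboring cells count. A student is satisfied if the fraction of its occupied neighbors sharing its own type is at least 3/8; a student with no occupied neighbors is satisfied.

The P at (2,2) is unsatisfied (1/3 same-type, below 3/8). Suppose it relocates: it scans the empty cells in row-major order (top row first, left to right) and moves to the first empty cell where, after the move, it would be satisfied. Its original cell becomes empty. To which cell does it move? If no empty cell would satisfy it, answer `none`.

Vacating (2,2). Empty cells in order:
  (1,6): 2/2 same-type → satisfied — stop here.

(1,6)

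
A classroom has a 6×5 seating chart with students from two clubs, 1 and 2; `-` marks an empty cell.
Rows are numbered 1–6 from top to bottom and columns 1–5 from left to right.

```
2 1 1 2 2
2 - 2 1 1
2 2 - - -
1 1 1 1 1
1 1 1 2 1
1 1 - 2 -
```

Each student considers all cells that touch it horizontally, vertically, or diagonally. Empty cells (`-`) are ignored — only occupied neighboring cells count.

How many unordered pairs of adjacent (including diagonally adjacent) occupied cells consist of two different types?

22

Scan each occupied cell's neighbors to the right and below (and the two forward diagonals) so each pair is counted once.
From row 1: 9 unlike of 14 pairs (running 9/14).
From row 2: 1 unlike of 5 pairs (running 10/19).
From row 3: 5 unlike of 6 pairs (running 15/25).
From row 4: 3 unlike of 17 pairs (running 18/42).
From row 5: 4 unlike of 12 pairs (running 22/54).
From row 6: 0 unlike of 1 pairs (running 22/55).
Total adjacent occupied pairs: 55; unlike-type pairs: 22.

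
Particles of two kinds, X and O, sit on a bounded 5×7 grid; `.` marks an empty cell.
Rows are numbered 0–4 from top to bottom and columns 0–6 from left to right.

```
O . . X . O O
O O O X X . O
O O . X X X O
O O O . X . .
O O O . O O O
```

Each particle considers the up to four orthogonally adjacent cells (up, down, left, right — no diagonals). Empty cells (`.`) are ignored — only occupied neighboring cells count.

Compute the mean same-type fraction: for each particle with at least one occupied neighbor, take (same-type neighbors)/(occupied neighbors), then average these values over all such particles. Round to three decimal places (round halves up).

(0,0)O 1/1
(0,3)X 1/1
(0,5)O 1/1
(0,6)O 2/2
(1,0)O 3/3
(1,1)O 3/3
(1,2)O 1/2
(1,3)X 3/4
(1,4)X 2/2
(1,6)O 2/2
(2,0)O 3/3
(2,1)O 3/3
(2,3)X 2/2
(2,4)X 4/4
(2,5)X 1/2
(2,6)O 1/2
(3,0)O 3/3
(3,1)O 4/4
(3,2)O 2/2
(3,4)X 1/2
(4,0)O 2/2
(4,1)O 3/3
(4,2)O 2/2
(4,4)O 1/2
(4,5)O 2/2
(4,6)O 1/1
Sum over 26 particles: 1/1 + 1/1 + 1/1 + 2/2 + 3/3 + 3/3 + 1/2 + 3/4 + 2/2 + 2/2 + 3/3 + 3/3 + 2/2 + 4/4 + 1/2 + 1/2 + 3/3 + 4/4 + 2/2 + 1/2 + 2/2 + 3/3 + 2/2 + 1/2 + 2/2 + 1/1 = 93/4; mean = 93/4 ÷ 26 = 93/104 = 0.894230… → 0.894.

0.894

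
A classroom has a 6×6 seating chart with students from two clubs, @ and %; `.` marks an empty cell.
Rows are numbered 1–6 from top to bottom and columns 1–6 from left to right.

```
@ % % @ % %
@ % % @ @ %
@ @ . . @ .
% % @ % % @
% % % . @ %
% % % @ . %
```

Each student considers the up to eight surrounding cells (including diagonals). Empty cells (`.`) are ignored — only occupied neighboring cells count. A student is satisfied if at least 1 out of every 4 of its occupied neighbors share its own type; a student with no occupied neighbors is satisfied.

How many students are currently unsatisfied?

1

(1,1)@ 1/3 satisfied
(1,2)% 3/5 satisfied
(1,3)% 3/5 satisfied
(1,4)@ 2/5 satisfied
(1,5)% 2/5 satisfied
(1,6)% 2/3 satisfied
(2,1)@ 3/5 satisfied
(2,2)% 3/7 satisfied
(2,3)% 3/6 satisfied
(2,4)@ 3/6 satisfied
(2,5)@ 3/6 satisfied
(2,6)% 2/4 satisfied
(3,1)@ 2/5 satisfied
(3,2)@ 3/7 satisfied
(3,5)@ 3/6 satisfied
(4,1)% 3/5 satisfied
(4,2)% 4/7 satisfied
(4,3)@ 1/5 not
(4,4)% 2/5 satisfied
(4,5)% 2/5 satisfied
(4,6)@ 2/4 satisfied
(5,1)% 5/5 satisfied
(5,2)% 7/8 satisfied
(5,3)% 5/7 satisfied
(5,5)@ 2/6 satisfied
(5,6)% 2/4 satisfied
(6,1)% 3/3 satisfied
(6,2)% 5/5 satisfied
(6,3)% 3/4 satisfied
(6,4)@ 1/3 satisfied
(6,6)% 1/2 satisfied
Unsatisfied: (4,3) — 1 in total.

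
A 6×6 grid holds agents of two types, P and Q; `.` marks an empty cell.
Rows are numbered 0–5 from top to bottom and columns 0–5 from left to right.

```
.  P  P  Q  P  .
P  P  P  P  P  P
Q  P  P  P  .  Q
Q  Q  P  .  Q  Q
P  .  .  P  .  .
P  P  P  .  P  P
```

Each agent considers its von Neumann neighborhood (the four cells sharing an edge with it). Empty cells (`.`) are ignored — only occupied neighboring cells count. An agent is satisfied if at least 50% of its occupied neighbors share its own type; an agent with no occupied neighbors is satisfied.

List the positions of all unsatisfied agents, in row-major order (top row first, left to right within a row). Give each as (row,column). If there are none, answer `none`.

(0,3), (2,0), (3,1)

Row 0: (0,1)P 2/2 ok · (0,2)P 2/3 ok · (0,3)Q 0/3 unhappy · (0,4)P 1/2 ok
Row 1: (1,0)P 1/2 ok · (1,1)P 4/4 ok · (1,2)P 4/4 ok · (1,3)P 3/4 ok · (1,4)P 3/3 ok · (1,5)P 1/2 ok
Row 2: (2,0)Q 1/3 unhappy · (2,1)P 2/4 ok · (2,2)P 4/4 ok · (2,3)P 2/2 ok · (2,5)Q 1/2 ok
Row 3: (3,0)Q 2/3 ok · (3,1)Q 1/3 unhappy · (3,2)P 1/2 ok · (3,4)Q 1/1 ok · (3,5)Q 2/2 ok
Row 4: (4,0)P 1/2 ok · (4,3)P 0/0 ok
Row 5: (5,0)P 2/2 ok · (5,1)P 2/2 ok · (5,2)P 1/1 ok · (5,4)P 1/1 ok · (5,5)P 1/1 ok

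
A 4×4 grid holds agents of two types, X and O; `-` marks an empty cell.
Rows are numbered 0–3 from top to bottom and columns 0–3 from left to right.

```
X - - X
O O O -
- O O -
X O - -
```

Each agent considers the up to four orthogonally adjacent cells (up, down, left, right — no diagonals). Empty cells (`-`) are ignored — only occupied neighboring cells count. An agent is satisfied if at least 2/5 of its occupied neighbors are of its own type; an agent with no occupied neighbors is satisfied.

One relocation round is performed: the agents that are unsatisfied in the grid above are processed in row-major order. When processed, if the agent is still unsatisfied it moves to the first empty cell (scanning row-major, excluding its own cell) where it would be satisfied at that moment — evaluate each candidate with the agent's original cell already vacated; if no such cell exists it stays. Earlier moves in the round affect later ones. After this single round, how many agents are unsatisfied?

Initially unsatisfied (in order): (0,0), (3,0).
  (0,0) → (0,2).
  (3,0) → (0,1).
Resulting grid:
- X X X
O O O -
- O O -
- O - -
All satisfied now.

0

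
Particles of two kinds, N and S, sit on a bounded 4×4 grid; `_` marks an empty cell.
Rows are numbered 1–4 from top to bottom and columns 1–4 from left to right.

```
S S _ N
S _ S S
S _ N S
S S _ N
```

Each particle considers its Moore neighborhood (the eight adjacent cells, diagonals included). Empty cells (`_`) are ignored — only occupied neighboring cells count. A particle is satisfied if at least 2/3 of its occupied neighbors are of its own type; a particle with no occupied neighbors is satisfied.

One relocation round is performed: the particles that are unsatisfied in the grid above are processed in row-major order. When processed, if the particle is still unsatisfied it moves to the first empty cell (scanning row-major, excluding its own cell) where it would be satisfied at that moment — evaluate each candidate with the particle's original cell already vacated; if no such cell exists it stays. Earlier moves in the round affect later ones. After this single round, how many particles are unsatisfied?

Initially unsatisfied (in order): (1,4), (2,3), (2,4), (3,3), (3,4), (4,4).
  (1,4): no empty cell satisfies it; stays.
  (2,3) → (1,3).
  (2,4) → (2,2).
  (3,3): no empty cell satisfies it; stays.
  (3,4) → (3,2).
  (4,4): now satisfied by earlier moves; stays.
Resulting grid:
S S S N
S S _ _
S S N _
S S _ N
Unsatisfied now: (1,4), (3,3).

2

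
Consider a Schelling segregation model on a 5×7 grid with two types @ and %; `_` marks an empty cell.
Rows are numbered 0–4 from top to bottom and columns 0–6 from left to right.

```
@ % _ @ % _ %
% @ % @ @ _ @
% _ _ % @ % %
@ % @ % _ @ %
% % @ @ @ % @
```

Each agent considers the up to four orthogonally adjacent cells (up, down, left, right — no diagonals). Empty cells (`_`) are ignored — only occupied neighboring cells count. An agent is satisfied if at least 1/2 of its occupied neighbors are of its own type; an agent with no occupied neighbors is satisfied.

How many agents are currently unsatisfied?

19

Row 0: (0,0)@ 0/2 not · (0,1)% 0/2 not · (0,3)@ 1/2 satisfied · (0,4)% 0/2 not · (0,6)% 0/1 not
Row 1: (1,0)% 1/3 not · (1,1)@ 0/3 not · (1,2)% 0/2 not · (1,3)@ 2/4 satisfied · (1,4)@ 2/3 satisfied · (1,6)@ 0/2 not
Row 2: (2,0)% 1/2 satisfied · (2,3)% 1/3 not · (2,4)@ 1/3 not · (2,5)% 1/3 not · (2,6)% 2/3 satisfied
Row 3: (3,0)@ 0/3 not · (3,1)% 1/3 not · (3,2)@ 1/3 not · (3,3)% 1/3 not · (3,5)@ 0/3 not · (3,6)% 1/3 not
Row 4: (4,0)% 1/2 satisfied · (4,1)% 2/3 satisfied · (4,2)@ 2/3 satisfied · (4,3)@ 2/3 satisfied · (4,4)@ 1/2 satisfied · (4,5)% 0/3 not · (4,6)@ 0/2 not
Unsatisfied: (0,0), (0,1), (0,4), (0,6), (1,0), (1,1), (1,2), (1,6), (2,3), (2,4), (2,5), (3,0), (3,1), (3,2), (3,3), (3,5), (3,6), (4,5), (4,6) — 19 in total.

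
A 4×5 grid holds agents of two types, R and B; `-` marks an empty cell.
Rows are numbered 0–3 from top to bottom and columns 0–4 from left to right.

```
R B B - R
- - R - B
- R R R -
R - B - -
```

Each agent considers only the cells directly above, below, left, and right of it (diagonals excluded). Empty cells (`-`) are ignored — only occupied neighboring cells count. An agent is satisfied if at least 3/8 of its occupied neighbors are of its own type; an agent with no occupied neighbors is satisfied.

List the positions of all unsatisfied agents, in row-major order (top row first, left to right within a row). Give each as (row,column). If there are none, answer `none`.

(0,0), (0,4), (1,4), (3,2)

Row 0: (0,0)R 0/1 ✗ · (0,1)B 1/2 ✓ · (0,2)B 1/2 ✓ · (0,4)R 0/1 ✗
Row 1: (1,2)R 1/2 ✓ · (1,4)B 0/1 ✗
Row 2: (2,1)R 1/1 ✓ · (2,2)R 3/4 ✓ · (2,3)R 1/1 ✓
Row 3: (3,0)R 0/0 ✓ · (3,2)B 0/1 ✗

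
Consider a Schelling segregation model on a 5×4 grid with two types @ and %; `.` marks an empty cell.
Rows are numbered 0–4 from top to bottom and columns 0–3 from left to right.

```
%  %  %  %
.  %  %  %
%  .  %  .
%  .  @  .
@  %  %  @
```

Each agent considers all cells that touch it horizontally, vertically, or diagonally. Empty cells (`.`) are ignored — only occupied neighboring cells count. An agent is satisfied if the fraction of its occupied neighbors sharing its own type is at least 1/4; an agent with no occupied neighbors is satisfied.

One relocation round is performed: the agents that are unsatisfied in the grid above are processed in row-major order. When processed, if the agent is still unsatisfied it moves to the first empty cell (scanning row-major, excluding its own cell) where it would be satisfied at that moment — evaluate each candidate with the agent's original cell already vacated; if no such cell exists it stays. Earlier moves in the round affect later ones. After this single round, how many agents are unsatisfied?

0

Initially unsatisfied (in order): (4,0).
  (4,0) → (2,3).
Resulting grid:
% % % %
. % % %
% . % @
% . @ .
. % % @
All satisfied now.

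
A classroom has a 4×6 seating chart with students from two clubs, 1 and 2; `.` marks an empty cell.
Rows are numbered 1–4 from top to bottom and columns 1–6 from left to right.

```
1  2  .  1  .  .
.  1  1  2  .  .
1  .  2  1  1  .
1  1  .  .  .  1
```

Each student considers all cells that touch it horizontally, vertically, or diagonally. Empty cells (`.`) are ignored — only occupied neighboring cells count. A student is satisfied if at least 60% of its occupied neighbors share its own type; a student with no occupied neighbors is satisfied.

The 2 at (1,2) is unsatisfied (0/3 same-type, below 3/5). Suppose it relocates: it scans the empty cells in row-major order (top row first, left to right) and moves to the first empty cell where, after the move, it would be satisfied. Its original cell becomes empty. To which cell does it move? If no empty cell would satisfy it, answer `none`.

Vacating (1,2). Empty cells in order:
  (1,3): 1/4 same-type → still unsatisfied.
  (1,5): 1/2 same-type → still unsatisfied.
  (1,6): 0/0 same-type → satisfied — stop here.

(1,6)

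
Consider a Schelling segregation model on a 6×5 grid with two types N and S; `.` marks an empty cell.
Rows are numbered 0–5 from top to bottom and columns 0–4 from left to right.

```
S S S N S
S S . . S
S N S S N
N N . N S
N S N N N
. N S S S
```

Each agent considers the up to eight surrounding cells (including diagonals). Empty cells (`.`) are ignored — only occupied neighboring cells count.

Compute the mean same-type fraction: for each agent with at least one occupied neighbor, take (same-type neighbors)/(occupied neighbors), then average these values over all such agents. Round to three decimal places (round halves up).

0.508

Row 0: (0,0)S 3/3 · (0,1)S 4/4 · (0,2)S 2/3 · (0,3)N 0/3 · (0,4)S 1/2
Row 1: (1,0)S 4/5 · (1,1)S 6/7 · (1,4)S 2/4
Row 2: (2,0)S 2/5 · (2,1)N 2/6 · (2,2)S 2/5 · (2,3)S 3/5 · (2,4)N 1/4
Row 3: (3,0)N 3/5 · (3,1)N 4/7 · (3,3)N 4/7 · (3,4)S 1/5
Row 4: (4,0)N 3/4 · (4,1)S 1/6 · (4,2)N 4/7 · (4,3)N 3/7 · (4,4)N 2/5
Row 5: (5,1)N 2/4 · (5,2)S 2/5 · (5,3)S 2/5 · (5,4)S 1/3
Sum over 26 agents: 3/3 + 4/4 + 2/3 + 0/3 + 1/2 + 4/5 + 6/7 + 2/4 + 2/5 + 2/6 + 2/5 + 3/5 + 1/4 + 3/5 + 4/7 + 4/7 + 1/5 + 3/4 + 1/6 + 4/7 + 3/7 + 2/5 + 2/4 + 2/5 + 2/5 + 1/3 = 66/5; mean = 66/5 ÷ 26 = 33/65 = 0.507692… → 0.508.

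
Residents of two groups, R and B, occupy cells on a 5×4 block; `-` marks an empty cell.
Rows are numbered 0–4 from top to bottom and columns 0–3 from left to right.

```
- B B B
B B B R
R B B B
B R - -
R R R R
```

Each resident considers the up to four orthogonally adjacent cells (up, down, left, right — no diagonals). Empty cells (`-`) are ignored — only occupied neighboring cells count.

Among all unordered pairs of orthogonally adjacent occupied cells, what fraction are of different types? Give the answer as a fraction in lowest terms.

Scan each occupied cell's neighbors to the right and below so each pair is counted once.
Row 0: B(0,1)–B(0,2)= B(0,1)–B(1,1)= B(0,2)–B(0,3)= B(0,2)–B(1,2)= B(0,3)–R(1,3)≠  → 1/5 unlike.
Row 1: B(1,0)–B(1,1)= B(1,0)–R(2,0)≠ B(1,1)–B(1,2)= B(1,1)–B(2,1)= B(1,2)–R(1,3)≠ B(1,2)–B(2,2)= R(1,3)–B(2,3)≠  → 3/7 unlike.
Row 2: R(2,0)–B(2,1)≠ R(2,0)–B(3,0)≠ B(2,1)–B(2,2)= B(2,1)–R(3,1)≠ B(2,2)–B(2,3)=  → 3/5 unlike.
Row 3: B(3,0)–R(3,1)≠ B(3,0)–R(4,0)≠ R(3,1)–R(4,1)=  → 2/3 unlike.
Row 4: R(4,0)–R(4,1)= R(4,1)–R(4,2)= R(4,2)–R(4,3)=  → 0/3 unlike.
Total adjacent occupied pairs: 23; unlike-type pairs: 9.
9/23 is already in lowest terms.

9/23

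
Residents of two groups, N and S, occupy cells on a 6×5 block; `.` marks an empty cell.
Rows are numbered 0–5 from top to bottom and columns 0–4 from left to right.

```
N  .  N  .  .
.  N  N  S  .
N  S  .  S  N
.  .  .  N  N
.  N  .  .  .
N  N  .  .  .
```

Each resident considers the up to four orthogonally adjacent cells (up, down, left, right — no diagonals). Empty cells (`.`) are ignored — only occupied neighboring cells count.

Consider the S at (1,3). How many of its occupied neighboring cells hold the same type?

1

Occupied neighbors of (1,3): (2,3)=S, (1,2)=N.
Same type (S): 1 of 2.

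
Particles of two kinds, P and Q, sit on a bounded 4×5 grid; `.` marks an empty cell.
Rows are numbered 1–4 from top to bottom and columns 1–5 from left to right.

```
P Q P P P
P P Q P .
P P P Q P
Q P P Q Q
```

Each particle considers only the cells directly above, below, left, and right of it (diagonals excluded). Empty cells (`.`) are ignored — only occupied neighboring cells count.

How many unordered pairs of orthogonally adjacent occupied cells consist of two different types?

Scan each occupied cell's neighbors to the right and below so each pair is counted once.
From row 1: 4 unlike of 8 pairs (running 4/8).
From row 2: 4 unlike of 7 pairs (running 8/15).
From row 3: 4 unlike of 9 pairs (running 12/24).
From row 4: 2 unlike of 4 pairs (running 14/28).
Total adjacent occupied pairs: 28; unlike-type pairs: 14.

14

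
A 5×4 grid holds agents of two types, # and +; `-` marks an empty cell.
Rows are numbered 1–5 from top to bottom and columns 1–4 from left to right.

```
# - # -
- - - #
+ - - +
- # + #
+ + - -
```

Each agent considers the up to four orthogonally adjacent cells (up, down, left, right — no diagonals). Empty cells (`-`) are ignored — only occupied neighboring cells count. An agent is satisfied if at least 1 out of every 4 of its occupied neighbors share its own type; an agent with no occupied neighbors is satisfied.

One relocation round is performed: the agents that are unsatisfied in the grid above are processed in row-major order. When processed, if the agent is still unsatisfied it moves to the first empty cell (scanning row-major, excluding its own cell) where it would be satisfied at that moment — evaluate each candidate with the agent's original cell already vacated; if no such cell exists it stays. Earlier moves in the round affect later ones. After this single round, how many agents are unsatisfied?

Initially unsatisfied (in order): (2,4), (3,4), (4,2), (4,3), (4,4).
  (2,4) → (1,2).
  (3,4) → (2,1).
  (4,2) → (1,4).
  (4,3) → (2,2).
  (4,4): now satisfied by earlier moves; stays.
Resulting grid:
# # # #
+ + - -
+ - - -
- - - #
+ + - -
All satisfied now.

0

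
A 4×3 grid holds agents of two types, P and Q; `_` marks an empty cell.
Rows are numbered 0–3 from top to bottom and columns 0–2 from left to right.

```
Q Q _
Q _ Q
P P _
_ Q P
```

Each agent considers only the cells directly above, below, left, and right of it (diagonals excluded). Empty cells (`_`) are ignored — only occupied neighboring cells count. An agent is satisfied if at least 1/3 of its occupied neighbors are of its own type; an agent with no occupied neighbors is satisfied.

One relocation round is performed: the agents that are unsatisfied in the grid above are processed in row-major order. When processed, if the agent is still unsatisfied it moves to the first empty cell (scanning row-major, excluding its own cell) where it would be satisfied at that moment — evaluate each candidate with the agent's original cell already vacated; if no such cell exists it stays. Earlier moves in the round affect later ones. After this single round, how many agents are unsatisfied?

Initially unsatisfied (in order): (3,1), (3,2).
  (3,1) → (0,2).
  (3,2): now satisfied by earlier moves; stays.
Resulting grid:
Q Q Q
Q _ Q
P P _
_ _ P
All satisfied now.

0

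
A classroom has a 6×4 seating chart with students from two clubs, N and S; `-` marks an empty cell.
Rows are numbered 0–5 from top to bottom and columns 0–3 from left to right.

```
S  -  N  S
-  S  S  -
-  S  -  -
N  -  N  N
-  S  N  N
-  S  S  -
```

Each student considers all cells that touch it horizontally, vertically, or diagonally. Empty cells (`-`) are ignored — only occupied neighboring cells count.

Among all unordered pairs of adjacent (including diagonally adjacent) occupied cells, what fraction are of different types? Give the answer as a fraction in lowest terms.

11/25

Scan each occupied cell's neighbors to the right and below (and the two forward diagonals) so each pair is counted once.
Row 0: S(0,0)–S(1,1)= N(0,2)–S(0,3)≠ N(0,2)–S(1,2)≠ N(0,2)–S(1,1)≠ S(0,3)–S(1,2)=  → 3/5 unlike.
Row 1: S(1,1)–S(1,2)= S(1,1)–S(2,1)= S(1,2)–S(2,1)=  → 0/3 unlike.
Row 2: S(2,1)–N(3,2)≠ S(2,1)–N(3,0)≠  → 2/2 unlike.
Row 3: N(3,0)–S(4,1)≠ N(3,2)–N(3,3)= N(3,2)–N(4,2)= N(3,2)–N(4,3)= N(3,2)–S(4,1)≠ N(3,3)–N(4,3)= N(3,3)–N(4,2)=  → 2/7 unlike.
Row 4: S(4,1)–N(4,2)≠ S(4,1)–S(5,1)= S(4,1)–S(5,2)= N(4,2)–N(4,3)= N(4,2)–S(5,2)≠ N(4,2)–S(5,1)≠ N(4,3)–S(5,2)≠  → 4/7 unlike.
Row 5: S(5,1)–S(5,2)=  → 0/1 unlike.
Total adjacent occupied pairs: 25; unlike-type pairs: 11.
11/25 is already in lowest terms.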